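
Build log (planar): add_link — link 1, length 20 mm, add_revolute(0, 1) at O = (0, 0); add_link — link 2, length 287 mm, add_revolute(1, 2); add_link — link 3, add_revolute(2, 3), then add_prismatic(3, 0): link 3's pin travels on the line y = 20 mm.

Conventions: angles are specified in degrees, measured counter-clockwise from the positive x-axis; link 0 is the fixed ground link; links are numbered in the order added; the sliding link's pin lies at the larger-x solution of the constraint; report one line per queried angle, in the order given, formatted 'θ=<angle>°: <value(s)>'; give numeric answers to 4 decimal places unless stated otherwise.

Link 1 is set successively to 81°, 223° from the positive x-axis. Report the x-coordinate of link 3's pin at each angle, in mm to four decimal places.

geometry: r = 20 mm, L = 287 mm, e = 20 mm
θ=81°: crank pin P = (r cos θ, r sin θ) = (3.128689, 19.753767)
θ=81°: h = r sin θ − e = 19.753767 − 20 = -0.246233
θ=81°: x = r cos θ + √(L² − h²) = 3.128689 + 286.999894 = 290.128584
θ=223°: crank pin P = (r cos θ, r sin θ) = (-14.627074, -13.639967)
θ=223°: h = r sin θ − e = -13.639967 − 20 = -33.639967
θ=223°: x = r cos θ + √(L² − h²) = -14.627074 + 285.021670 = 270.394596

θ=81°: 290.1286
θ=223°: 270.3946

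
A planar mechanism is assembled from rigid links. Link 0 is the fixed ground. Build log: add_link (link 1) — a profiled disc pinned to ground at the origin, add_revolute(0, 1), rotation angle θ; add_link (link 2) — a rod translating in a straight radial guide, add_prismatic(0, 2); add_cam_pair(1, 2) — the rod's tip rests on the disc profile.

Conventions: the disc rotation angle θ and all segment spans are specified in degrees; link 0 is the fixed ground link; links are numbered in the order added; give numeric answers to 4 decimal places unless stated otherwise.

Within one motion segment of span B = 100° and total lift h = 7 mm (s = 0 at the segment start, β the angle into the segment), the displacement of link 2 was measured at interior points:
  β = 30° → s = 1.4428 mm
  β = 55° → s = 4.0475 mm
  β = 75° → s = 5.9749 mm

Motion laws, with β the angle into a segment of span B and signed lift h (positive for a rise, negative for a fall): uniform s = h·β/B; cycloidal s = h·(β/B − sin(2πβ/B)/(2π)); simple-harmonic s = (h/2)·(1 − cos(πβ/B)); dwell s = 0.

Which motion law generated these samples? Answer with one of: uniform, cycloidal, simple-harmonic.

candidates at β/B = r: uniform s = h·r (linear in β); cycloidal s = h·(r − sin(2πr)/(2π)); simple-harmonic s = (h/2)(1 − cos(πr))
β=30°: printed 1.4428 | uniform 2.1000, cycloidal 1.0404, simple-harmonic 1.4428
β=55°: printed 4.0475 | uniform 3.8500, cycloidal 4.1943, simple-harmonic 4.0475
β=75°: printed 5.9749 | uniform 5.2500, cycloidal 6.3641, simple-harmonic 5.9749
only one law matches every sample → simple-harmonic

simple-harmonic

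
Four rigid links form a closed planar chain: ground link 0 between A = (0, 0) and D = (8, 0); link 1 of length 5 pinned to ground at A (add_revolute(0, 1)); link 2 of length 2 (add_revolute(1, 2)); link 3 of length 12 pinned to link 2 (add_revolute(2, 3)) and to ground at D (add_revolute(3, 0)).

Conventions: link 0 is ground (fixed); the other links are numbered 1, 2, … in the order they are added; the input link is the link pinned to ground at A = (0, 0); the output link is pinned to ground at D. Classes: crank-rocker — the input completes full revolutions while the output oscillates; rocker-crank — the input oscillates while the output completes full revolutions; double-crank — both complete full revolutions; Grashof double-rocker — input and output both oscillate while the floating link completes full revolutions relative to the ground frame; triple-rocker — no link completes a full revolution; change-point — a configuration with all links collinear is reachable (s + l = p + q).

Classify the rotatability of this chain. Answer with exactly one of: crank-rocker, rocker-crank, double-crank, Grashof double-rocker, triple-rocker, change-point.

lengths: ground=8, input=5, coupler=2, output=12
sorted: s=2 (shortest), l=12 (longest), p+q=13
s + l = 14 vs p + q = 13
s + l > p + q → non-Grashof → no link fully rotates → triple-rocker

triple-rocker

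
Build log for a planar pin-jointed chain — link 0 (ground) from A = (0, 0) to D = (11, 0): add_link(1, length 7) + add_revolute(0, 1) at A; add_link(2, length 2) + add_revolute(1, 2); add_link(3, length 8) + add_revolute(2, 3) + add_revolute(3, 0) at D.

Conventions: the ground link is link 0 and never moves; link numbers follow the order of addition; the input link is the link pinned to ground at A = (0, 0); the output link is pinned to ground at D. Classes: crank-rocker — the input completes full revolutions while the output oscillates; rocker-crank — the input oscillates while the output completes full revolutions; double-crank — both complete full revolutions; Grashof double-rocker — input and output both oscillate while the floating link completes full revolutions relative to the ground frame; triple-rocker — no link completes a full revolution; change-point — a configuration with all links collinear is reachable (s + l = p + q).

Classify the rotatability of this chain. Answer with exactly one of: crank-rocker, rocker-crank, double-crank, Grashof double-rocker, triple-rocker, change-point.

lengths: ground=11, input=7, coupler=2, output=8
sorted: s=2 (shortest), l=11 (longest), p+q=15
s + l = 13 vs p + q = 15
s + l < p + q (Grashof) with shortest = coupler link → Grashof double-rocker

Grashof double-rocker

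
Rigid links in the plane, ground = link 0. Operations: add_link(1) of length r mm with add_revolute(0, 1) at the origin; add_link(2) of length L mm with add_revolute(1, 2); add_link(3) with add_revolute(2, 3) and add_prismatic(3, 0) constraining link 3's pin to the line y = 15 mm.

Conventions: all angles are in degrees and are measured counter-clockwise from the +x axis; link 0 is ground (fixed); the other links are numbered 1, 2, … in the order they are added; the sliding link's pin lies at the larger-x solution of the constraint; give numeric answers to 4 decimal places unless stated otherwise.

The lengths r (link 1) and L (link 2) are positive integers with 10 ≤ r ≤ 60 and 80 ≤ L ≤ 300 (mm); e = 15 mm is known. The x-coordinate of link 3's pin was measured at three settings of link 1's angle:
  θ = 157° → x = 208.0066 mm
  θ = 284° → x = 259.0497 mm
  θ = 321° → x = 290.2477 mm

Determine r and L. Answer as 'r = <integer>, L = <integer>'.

constraint per measurement: (x − r cos θ)² + (r sin θ − e)² = L²
subtracting the θ₁ and θ₂ equations cancels the r² and L² terms:
r = (x₁² − x₂²) / (2[(x₁cos θ₁ + e sin θ₁) − (x₂cos θ₂ + e sin θ₂)]) = 51.0000 → r = 51
L² = (x₁ − r cos θ₁)² + (r sin θ₁ − e)² = 65024.9777 → L = 255.0000 → L = 255
check at θ₃=321°: x = 290.2477 (printed 290.2477) ✓

r = 51, L = 255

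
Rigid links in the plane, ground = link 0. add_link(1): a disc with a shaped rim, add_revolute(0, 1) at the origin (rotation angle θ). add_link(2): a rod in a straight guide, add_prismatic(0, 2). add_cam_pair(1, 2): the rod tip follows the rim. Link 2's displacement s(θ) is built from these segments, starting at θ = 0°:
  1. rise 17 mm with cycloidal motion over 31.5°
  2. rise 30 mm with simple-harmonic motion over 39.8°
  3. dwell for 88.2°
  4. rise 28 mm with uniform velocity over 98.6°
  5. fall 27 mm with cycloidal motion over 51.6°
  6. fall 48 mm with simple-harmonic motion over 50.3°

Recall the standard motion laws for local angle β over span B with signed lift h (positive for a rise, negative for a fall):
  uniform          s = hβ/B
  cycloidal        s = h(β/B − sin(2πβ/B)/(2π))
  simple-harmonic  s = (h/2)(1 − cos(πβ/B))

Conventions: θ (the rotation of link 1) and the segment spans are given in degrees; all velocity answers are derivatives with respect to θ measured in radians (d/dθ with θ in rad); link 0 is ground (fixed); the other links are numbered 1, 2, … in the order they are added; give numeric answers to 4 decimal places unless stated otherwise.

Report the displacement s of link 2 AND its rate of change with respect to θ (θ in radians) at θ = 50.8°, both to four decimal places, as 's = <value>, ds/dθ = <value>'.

segment 1 (0° to 31.5°, cycloidal, h = 17) is passed completely: s = 0.0000 + (17) = 17.0000
θ = 50.8° falls in segment 2 (31.5° to 71.3°, simple-harmonic, h = 30): β = 50.8 − 31.5 = 19.3°, B = 39.8°; Δs = 30/2·(1 − cos(π·0.4849)) = 14.2899; s = 17.0000 + 14.2899 = 31.2899
velocity in seg [31.5°–71.3°] (simple-harmonic), θ in radians: β = 19.3° = 0.3368 rad, B = 39.8° = 0.6946 rad; ds/dθ = (πh/(2B)) sin(πβ/B) = (π·30/(2·0.6946)) sin(π·0.4849) = 67.763127 mm/rad

s = 31.2899, ds/dθ = 67.7631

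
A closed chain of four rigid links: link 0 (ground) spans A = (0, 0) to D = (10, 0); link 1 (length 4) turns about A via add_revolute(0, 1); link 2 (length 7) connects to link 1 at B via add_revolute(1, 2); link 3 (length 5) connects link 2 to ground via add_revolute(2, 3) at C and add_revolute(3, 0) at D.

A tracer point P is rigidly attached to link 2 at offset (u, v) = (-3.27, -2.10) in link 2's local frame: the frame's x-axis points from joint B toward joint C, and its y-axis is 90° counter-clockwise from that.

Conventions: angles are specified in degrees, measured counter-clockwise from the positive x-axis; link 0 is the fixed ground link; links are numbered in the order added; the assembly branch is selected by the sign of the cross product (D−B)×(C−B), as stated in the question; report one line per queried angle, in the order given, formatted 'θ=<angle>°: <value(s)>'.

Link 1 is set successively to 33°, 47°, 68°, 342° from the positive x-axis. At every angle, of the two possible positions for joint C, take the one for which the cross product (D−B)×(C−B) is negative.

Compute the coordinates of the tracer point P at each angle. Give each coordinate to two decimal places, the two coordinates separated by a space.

A=(0,0), D=(10.00,0)
θ=33°: B = A + 4.00·(cos33°, sin33°) = (3.3547, 2.1786)
θ=33°: |BD| = 6.9933
θ=33°: circle(B,7.00) ∩ circle(D,5.00): a=5.2126, h=4.6722
θ=33°:   candidates: C₊=(9.7634,4.9944) cross=32.674; C₋=(6.8524,-3.8849) cross=-32.674
θ=33°:   branch - wants cross < 0 → take C=(6.8524,-3.8849) (cross=-32.674)
θ=33°: ex = (C−B)/|BC| = (0.4997,-0.8662); ey = (0.8662,0.4997)
θ=33°: P = B + -3.27·ex + -2.10·ey = (-0.0983,3.9618)
θ=47°: B = A + 4.00·(cos47°, sin47°) = (2.7280, 2.9254)
θ=47°: |BD| = 7.8384
θ=47°: circle(B,7.00) ∩ circle(D,5.00): a=5.4501, h=4.3927
θ=47°:   candidates: C₊=(9.4238,4.9667) cross=34.432; C₋=(6.1449,-3.1840) cross=-34.432
θ=47°:   branch - wants cross < 0 → take C=(6.1449,-3.1840) (cross=-34.432)
θ=47°: ex = (C−B)/|BC| = (0.4881,-0.8728); ey = (0.8728,0.4881)
θ=47°: P = B + -3.27·ex + -2.10·ey = (-0.7010,4.7543)
θ=68°: B = A + 4.00·(cos68°, sin68°) = (1.4984, 3.7087)
θ=68°: |BD| = 9.2753
θ=68°: circle(B,7.00) ∩ circle(D,5.00): a=5.9314, h=3.7173
θ=68°:   candidates: C₊=(8.4214,4.7443) cross=34.479; C₋=(5.4487,-2.0701) cross=-34.479
θ=68°:   branch - wants cross < 0 → take C=(5.4487,-2.0701) (cross=-34.479)
θ=68°: ex = (C−B)/|BC| = (0.5643,-0.8256); ey = (0.8256,0.5643)
θ=68°: P = B + -3.27·ex + -2.10·ey = (-2.0806,5.2232)
θ=342°: B = A + 4.00·(cos342°, sin342°) = (3.8042, -1.2361)
θ=342°: |BD| = 6.3179
θ=342°: circle(B,7.00) ∩ circle(D,5.00): a=5.0583, h=4.8388
θ=342°:   candidates: C₊=(7.8181,4.4988) cross=30.571; C₋=(9.7115,-4.9917) cross=-30.571
θ=342°:   branch - wants cross < 0 → take C=(9.7115,-4.9917) (cross=-30.571)
θ=342°: ex = (C−B)/|BC| = (0.8439,-0.5365); ey = (0.5365,0.8439)
θ=342°: P = B + -3.27·ex + -2.10·ey = (-0.0820,-1.2538)

θ=33°: -0.10 3.96
θ=47°: -0.70 4.75
θ=68°: -2.08 5.22
θ=342°: -0.08 -1.25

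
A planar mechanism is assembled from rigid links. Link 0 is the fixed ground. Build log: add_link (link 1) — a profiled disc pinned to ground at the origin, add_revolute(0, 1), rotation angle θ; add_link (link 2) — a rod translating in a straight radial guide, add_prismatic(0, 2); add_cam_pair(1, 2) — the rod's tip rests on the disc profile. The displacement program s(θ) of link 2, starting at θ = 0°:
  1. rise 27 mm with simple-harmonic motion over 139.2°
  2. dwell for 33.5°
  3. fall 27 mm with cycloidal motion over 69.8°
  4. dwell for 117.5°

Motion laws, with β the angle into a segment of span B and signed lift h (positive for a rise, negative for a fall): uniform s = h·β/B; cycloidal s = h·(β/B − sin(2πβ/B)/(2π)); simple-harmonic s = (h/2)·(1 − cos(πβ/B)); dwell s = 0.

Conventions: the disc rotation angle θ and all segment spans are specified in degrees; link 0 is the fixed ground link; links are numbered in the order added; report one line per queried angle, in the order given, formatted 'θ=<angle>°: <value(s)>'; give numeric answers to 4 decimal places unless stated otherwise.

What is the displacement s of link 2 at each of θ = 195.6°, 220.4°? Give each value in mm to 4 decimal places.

seg 1 [0°–139.2°] simple-harmonic, h=27: full span → s += 27 → s = 27.0000
seg 2 [139.2°–172.7°] dwell: s stays 27.0000
seg 3 [172.7°–242.5°] cycloidal, h=-27: θ=195.6° here. β=22.9, B=69.8. -27·(0.3281 − sin(2π·0.3281)/(2π)) = -5.0678 → s = 21.9322
seg 3 [172.7°–242.5°] cycloidal, h=-27: θ=220.4° here. β=47.7, B=69.8. -27·(0.6834 − sin(2π·0.6834)/(2π)) = -22.3775 → s = 4.6225

θ=195.6°: 21.9322
θ=220.4°: 4.6225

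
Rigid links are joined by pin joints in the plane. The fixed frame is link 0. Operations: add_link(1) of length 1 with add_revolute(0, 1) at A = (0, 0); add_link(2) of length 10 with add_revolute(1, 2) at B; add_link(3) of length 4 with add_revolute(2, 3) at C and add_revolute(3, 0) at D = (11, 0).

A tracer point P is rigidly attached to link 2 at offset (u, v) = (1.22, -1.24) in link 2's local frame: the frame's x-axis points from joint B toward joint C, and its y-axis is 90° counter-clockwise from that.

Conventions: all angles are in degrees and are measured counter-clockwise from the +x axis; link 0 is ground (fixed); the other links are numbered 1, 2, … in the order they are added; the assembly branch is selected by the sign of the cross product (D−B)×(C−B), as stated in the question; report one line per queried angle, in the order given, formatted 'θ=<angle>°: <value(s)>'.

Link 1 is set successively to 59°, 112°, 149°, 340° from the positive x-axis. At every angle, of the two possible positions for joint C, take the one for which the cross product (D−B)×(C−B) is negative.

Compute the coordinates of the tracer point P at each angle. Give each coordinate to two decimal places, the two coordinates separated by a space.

A=(0,0), D=(11.00,0)
θ=59°: B = A + 1.00·(cos59°, sin59°) = (0.5150, 0.8572)
θ=59°: |BD| = 10.5199
θ=59°: circle(B,10.00) ∩ circle(D,4.00): a=9.2524, h=3.7939
θ=59°:   candidates: C₊=(10.0458,3.8845) cross=39.911; C₋=(9.4275,-3.6780) cross=-39.911
θ=59°:   branch - wants cross < 0 → take C=(9.4275,-3.6780) (cross=-39.911)
θ=59°: ex = (C−B)/|BC| = (0.8912,-0.4535); ey = (0.4535,0.8912)
θ=59°: P = B + 1.22·ex + -1.24·ey = (1.0400,-0.8013)
θ=112°: B = A + 1.00·(cos112°, sin112°) = (-0.3746, 0.9272)
θ=112°: |BD| = 11.4123
θ=112°: circle(B,10.00) ∩ circle(D,4.00): a=9.3864, h=3.4490
θ=112°:   candidates: C₊=(9.2610,3.6022) cross=39.361; C₋=(8.7005,-3.2730) cross=-39.361
θ=112°:   branch - wants cross < 0 → take C=(8.7005,-3.2730) (cross=-39.361)
θ=112°: ex = (C−B)/|BC| = (0.9075,-0.4200); ey = (0.4200,0.9075)
θ=112°: P = B + 1.22·ex + -1.24·ey = (0.2117,-0.7106)
θ=149°: B = A + 1.00·(cos149°, sin149°) = (-0.8572, 0.5150)
θ=149°: |BD| = 11.8683
θ=149°: circle(B,10.00) ∩ circle(D,4.00): a=9.4730, h=3.2035
θ=149°:   candidates: C₊=(8.7459,3.3044) cross=38.020; C₋=(8.4679,-3.0965) cross=-38.020
θ=149°:   branch - wants cross < 0 → take C=(8.4679,-3.0965) (cross=-38.020)
θ=149°: ex = (C−B)/|BC| = (0.9325,-0.3612); ey = (0.3612,0.9325)
θ=149°: P = B + 1.22·ex + -1.24·ey = (-0.1673,-1.0819)
θ=340°: B = A + 1.00·(cos340°, sin340°) = (0.9397, -0.3420)
θ=340°: |BD| = 10.0661
θ=340°: circle(B,10.00) ∩ circle(D,4.00): a=9.2055, h=3.9063
θ=340°:   candidates: C₊=(10.0071,3.8748) cross=39.321; C₋=(10.2726,-3.9333) cross=-39.321
θ=340°:   branch - wants cross < 0 → take C=(10.2726,-3.9333) (cross=-39.321)
θ=340°: ex = (C−B)/|BC| = (0.9333,-0.3591); ey = (0.3591,0.9333)
θ=340°: P = B + 1.22·ex + -1.24·ey = (1.6330,-1.9374)

θ=59°: 1.04 -0.80
θ=112°: 0.21 -0.71
θ=149°: -0.17 -1.08
θ=340°: 1.63 -1.94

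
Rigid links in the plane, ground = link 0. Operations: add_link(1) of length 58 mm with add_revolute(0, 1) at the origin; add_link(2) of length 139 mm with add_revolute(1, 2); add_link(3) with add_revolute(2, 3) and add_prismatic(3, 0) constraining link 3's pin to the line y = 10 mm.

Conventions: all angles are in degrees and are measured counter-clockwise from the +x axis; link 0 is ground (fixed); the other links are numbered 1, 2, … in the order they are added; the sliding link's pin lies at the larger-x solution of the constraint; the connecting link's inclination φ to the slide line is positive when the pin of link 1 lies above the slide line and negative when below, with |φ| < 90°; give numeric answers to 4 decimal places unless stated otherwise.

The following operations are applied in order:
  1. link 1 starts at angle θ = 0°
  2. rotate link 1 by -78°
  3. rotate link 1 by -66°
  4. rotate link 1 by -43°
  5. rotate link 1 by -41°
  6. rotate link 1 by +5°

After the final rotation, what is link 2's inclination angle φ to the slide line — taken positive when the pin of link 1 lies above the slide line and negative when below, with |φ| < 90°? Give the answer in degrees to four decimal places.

geometry: r = 58 mm, L = 139 mm, e = 10 mm; θ starts at 0°
rotate link 1 by -78°: θ ← 0° -78° = -78°
rotate link 1 by -66°: θ ← -78° -66° = -144°
rotate link 1 by -43°: θ ← -144° -43° = -187°
rotate link 1 by -41°: θ ← -187° -41° = -228°
rotate link 1 by +5°: θ ← -228° +5° = -223°
h = r sin θ − e = 39.555905 − 10 = 29.555905
sin φ = h / L = 29.555905 / 139 = 0.21263241
φ = arcsin(0.21263241) = 12.276663°

12.2767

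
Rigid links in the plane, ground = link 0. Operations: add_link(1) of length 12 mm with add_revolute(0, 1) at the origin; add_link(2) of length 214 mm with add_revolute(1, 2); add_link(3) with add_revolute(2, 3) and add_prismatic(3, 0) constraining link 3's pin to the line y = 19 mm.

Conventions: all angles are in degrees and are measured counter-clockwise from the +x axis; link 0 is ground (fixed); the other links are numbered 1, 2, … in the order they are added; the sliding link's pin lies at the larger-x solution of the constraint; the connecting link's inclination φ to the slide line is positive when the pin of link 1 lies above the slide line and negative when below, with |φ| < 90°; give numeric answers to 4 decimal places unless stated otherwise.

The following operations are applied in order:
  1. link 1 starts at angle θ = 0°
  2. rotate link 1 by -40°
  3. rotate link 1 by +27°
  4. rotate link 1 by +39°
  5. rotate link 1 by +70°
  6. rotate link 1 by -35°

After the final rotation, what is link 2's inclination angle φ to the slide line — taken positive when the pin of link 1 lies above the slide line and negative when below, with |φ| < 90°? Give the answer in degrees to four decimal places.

geometry: r = 12 mm, L = 214 mm, e = 19 mm; θ starts at 0°
rotate link 1 by -40°: θ ← 0° -40° = -40°
rotate link 1 by +27°: θ ← -40° +27° = -13°
rotate link 1 by +39°: θ ← -13° +39° = 26°
rotate link 1 by +70°: θ ← 26° +70° = 96°
rotate link 1 by -35°: θ ← 96° -35° = 61°
h = r sin θ − e = 10.495436 − 19 = -8.504564
sin φ = h / L = -8.504564 / 214 = -0.03974095
φ = arcsin(-0.03974095) = -2.277589°

-2.2776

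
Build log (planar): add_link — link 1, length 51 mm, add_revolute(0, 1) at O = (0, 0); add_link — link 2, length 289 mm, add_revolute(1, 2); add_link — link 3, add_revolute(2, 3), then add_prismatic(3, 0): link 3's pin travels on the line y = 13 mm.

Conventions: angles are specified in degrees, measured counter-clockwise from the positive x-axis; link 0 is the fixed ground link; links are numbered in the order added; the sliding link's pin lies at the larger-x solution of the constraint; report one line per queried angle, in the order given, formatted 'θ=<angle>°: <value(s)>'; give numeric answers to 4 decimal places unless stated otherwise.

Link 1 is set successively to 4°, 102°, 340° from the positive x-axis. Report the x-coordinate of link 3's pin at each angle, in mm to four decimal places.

geometry: r = 51 mm, L = 289 mm, e = 13 mm
θ=4°: crank pin P = (r cos θ, r sin θ) = (50.875767, 3.557580)
θ=4°: h = r sin θ − e = 3.557580 − 13 = -9.442420
θ=4°: x = r cos θ + √(L² − h²) = 50.875767 + 288.845704 = 339.721471
θ=102°: crank pin P = (r cos θ, r sin θ) = (-10.603496, 49.885528)
θ=102°: h = r sin θ − e = 49.885528 − 13 = 36.885528
θ=102°: x = r cos θ + √(L² − h²) = -10.603496 + 286.636456 = 276.032960
θ=340°: crank pin P = (r cos θ, r sin θ) = (47.924324, -17.443027)
θ=340°: h = r sin θ − e = -17.443027 − 13 = -30.443027
θ=340°: x = r cos θ + √(L² − h²) = 47.924324 + 287.392105 = 335.316429

θ=4°: 339.7215
θ=102°: 276.0330
θ=340°: 335.3164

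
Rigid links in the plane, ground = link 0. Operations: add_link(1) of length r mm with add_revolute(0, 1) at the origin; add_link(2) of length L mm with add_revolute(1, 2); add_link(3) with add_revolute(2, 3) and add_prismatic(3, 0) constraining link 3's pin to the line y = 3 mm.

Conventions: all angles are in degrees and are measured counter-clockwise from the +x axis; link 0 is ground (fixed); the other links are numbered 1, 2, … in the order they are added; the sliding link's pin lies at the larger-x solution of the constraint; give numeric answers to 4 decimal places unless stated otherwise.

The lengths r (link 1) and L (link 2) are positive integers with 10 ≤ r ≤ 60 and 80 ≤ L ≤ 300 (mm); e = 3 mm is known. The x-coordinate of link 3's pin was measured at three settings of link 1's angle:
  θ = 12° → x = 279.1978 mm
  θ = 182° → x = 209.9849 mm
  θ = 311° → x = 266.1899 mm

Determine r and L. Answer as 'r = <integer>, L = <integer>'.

constraint per measurement: (x − r cos θ)² + (r sin θ − e)² = L²
subtracting the θ₁ and θ₂ equations cancels the r² and L² terms:
r = (x₁² − x₂²) / (2[(x₁cos θ₁ + e sin θ₁) − (x₂cos θ₂ + e sin θ₂)]) = 35.0000 → r = 35
L² = (x₁ − r cos θ₁)² + (r sin θ₁ − e)² = 60024.9840 → L = 245.0000 → L = 245
check at θ₃=311°: x = 266.1899 (printed 266.1899) ✓

r = 35, L = 245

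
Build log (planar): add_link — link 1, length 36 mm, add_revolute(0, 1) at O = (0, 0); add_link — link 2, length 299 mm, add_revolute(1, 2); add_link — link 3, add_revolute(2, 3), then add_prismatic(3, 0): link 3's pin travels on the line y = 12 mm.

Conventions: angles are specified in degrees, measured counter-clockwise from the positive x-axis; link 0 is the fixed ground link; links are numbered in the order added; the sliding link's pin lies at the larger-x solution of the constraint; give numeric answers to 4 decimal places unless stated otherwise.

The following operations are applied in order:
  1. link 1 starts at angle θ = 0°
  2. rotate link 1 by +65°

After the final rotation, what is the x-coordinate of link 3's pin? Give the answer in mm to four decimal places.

geometry: r = 36 mm, L = 299 mm, e = 12 mm; θ starts at 0°
rotate link 1 by +65°: θ ← 0° +65° = 65°
crank pin P = (r cos θ, r sin θ) = (15.214257, 32.627080)
h = r sin θ − e = 32.627080 − 12 = 20.627080
x = r cos θ + √(L² − h²) = 15.214257 + 298.287652 = 313.501910

313.5019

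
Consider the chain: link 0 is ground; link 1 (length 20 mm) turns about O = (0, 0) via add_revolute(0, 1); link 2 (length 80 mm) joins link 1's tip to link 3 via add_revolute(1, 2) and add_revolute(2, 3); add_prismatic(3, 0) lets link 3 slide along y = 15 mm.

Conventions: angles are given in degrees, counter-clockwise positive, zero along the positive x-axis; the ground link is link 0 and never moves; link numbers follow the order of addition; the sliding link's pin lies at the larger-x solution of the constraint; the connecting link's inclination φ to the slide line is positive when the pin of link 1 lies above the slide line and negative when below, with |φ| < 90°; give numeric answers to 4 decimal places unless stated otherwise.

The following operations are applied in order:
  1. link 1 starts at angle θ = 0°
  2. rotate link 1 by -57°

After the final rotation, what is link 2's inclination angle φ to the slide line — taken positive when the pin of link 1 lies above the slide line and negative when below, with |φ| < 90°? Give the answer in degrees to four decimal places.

geometry: r = 20 mm, L = 80 mm, e = 15 mm; θ starts at 0°
rotate link 1 by -57°: θ ← 0° -57° = -57°
h = r sin θ − e = -16.773411 − 15 = -31.773411
sin φ = h / L = -31.773411 / 80 = -0.39716764
φ = arcsin(-0.39716764) = -23.401233°

-23.4012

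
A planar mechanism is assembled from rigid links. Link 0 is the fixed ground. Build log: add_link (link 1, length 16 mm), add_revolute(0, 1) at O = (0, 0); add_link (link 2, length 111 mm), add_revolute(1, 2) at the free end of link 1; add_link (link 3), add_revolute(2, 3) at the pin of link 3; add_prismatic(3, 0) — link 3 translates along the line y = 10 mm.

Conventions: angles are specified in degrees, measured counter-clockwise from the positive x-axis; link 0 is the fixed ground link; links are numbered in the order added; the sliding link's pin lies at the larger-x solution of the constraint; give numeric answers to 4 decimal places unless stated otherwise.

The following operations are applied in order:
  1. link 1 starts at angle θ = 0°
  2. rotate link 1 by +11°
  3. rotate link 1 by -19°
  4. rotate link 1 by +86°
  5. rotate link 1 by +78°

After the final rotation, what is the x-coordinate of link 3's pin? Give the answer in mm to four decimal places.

geometry: r = 16 mm, L = 111 mm, e = 10 mm; θ starts at 0°
rotate link 1 by +11°: θ ← 0° +11° = 11°
rotate link 1 by -19°: θ ← 11° -19° = -8°
rotate link 1 by +86°: θ ← -8° +86° = 78°
rotate link 1 by +78°: θ ← 78° +78° = 156°
crank pin P = (r cos θ, r sin θ) = (-14.616727, 6.507786)
h = r sin θ − e = 6.507786 − 10 = -3.492214
x = r cos θ + √(L² − h²) = -14.616727 + 110.945051 = 96.328324

96.3283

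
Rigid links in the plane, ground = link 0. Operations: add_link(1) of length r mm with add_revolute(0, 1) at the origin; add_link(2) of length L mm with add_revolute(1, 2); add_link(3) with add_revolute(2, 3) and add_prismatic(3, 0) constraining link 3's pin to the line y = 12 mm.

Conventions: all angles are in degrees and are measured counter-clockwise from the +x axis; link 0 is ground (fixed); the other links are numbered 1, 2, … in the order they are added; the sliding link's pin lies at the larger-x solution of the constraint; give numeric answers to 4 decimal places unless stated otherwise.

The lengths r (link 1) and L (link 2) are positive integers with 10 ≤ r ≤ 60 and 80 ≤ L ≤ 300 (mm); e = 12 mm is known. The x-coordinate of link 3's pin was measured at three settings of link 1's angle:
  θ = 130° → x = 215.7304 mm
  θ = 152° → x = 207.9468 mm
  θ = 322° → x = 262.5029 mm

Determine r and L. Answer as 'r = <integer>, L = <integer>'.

constraint per measurement: (x − r cos θ)² + (r sin θ − e)² = L²
subtracting the θ₁ and θ₂ equations cancels the r² and L² terms:
r = (x₁² − x₂²) / (2[(x₁cos θ₁ + e sin θ₁) − (x₂cos θ₂ + e sin θ₂)]) = 33.9999 → r = 34
L² = (x₁ − r cos θ₁)² + (r sin θ₁ − e)² = 56643.9935 → L = 238.0000 → L = 238
check at θ₃=322°: x = 262.5029 (printed 262.5029) ✓

r = 34, L = 238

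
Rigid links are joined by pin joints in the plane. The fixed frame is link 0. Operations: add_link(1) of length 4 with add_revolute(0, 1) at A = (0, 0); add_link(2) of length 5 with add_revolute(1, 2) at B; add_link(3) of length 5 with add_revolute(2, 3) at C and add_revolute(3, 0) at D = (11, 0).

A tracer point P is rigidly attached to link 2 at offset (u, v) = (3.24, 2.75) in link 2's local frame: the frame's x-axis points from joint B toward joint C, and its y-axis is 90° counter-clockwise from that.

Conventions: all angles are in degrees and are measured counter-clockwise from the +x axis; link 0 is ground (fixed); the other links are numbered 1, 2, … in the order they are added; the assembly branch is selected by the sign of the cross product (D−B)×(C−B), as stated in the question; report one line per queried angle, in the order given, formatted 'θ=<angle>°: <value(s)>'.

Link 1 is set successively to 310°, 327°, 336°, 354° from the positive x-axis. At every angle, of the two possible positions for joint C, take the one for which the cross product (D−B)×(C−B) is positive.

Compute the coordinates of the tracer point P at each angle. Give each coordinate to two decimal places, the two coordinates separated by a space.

A=(0,0), D=(11.00,0)
θ=310°: B = A + 4.00·(cos310°, sin310°) = (2.5712, -3.0642)
θ=310°: |BD| = 8.9685
θ=310°: circle(B,5.00) ∩ circle(D,5.00): a=4.4843, h=2.2116
θ=310°:   candidates: C₊=(6.0300,0.5465) cross=19.835; C₋=(7.5412,-3.6106) cross=-19.835
θ=310°:   branch + wants cross > 0 → take C=(6.0300,0.5465) (cross=19.835)
θ=310°: ex = (C−B)/|BC| = (0.6918,0.7221); ey = (-0.7221,0.6918)
θ=310°: P = B + 3.24·ex + 2.75·ey = (2.8266,1.1779)
θ=327°: B = A + 4.00·(cos327°, sin327°) = (3.3547, -2.1786)
θ=327°: |BD| = 7.9497
θ=327°: circle(B,5.00) ∩ circle(D,5.00): a=3.9748, h=3.0333
θ=327°:   candidates: C₊=(6.3461,1.8279) cross=24.113; C₋=(8.0086,-4.0064) cross=-24.113
θ=327°:   branch + wants cross > 0 → take C=(6.3461,1.8279) (cross=24.113)
θ=327°: ex = (C−B)/|BC| = (0.5983,0.8013); ey = (-0.8013,0.5983)
θ=327°: P = B + 3.24·ex + 2.75·ey = (3.0896,2.0629)
θ=336°: B = A + 4.00·(cos336°, sin336°) = (3.6542, -1.6269)
θ=336°: |BD| = 7.5238
θ=336°: circle(B,5.00) ∩ circle(D,5.00): a=3.7619, h=3.2936
θ=336°:   candidates: C₊=(6.6149,2.4022) cross=24.781; C₋=(8.0393,-4.0292) cross=-24.781
θ=336°:   branch + wants cross > 0 → take C=(6.6149,2.4022) (cross=24.781)
θ=336°: ex = (C−B)/|BC| = (0.5921,0.8058); ey = (-0.8058,0.5921)
θ=336°: P = B + 3.24·ex + 2.75·ey = (3.3567,2.6123)
θ=354°: B = A + 4.00·(cos354°, sin354°) = (3.9781, -0.4181)
θ=354°: |BD| = 7.0343
θ=354°: circle(B,5.00) ∩ circle(D,5.00): a=3.5172, h=3.5538
θ=354°:   candidates: C₊=(7.2778,3.3385) cross=24.999; C₋=(7.7003,-3.7566) cross=-24.999
θ=354°:   branch + wants cross > 0 → take C=(7.2778,3.3385) (cross=24.999)
θ=354°: ex = (C−B)/|BC| = (0.6599,0.7513); ey = (-0.7513,0.6599)
θ=354°: P = B + 3.24·ex + 2.75·ey = (4.0502,3.8310)

θ=310°: 2.83 1.18
θ=327°: 3.09 2.06
θ=336°: 3.36 2.61
θ=354°: 4.05 3.83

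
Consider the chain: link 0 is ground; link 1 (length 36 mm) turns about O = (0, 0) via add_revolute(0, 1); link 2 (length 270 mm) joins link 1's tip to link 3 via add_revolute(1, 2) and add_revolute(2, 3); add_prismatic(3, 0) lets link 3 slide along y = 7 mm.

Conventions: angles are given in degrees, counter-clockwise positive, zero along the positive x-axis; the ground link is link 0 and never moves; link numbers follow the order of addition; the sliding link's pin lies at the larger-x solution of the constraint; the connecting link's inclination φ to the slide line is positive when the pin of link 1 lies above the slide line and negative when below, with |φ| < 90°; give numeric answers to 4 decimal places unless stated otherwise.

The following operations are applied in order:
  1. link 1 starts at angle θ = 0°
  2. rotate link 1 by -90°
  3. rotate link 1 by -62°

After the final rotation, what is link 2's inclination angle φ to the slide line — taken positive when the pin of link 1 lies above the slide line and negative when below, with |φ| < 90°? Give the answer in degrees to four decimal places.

geometry: r = 36 mm, L = 270 mm, e = 7 mm; θ starts at 0°
rotate link 1 by -90°: θ ← 0° -90° = -90°
rotate link 1 by -62°: θ ← -90° -62° = -152°
h = r sin θ − e = -16.900976 − 7 = -23.900976
sin φ = h / L = -23.900976 / 270 = -0.08852213
φ = arcsin(-0.08852213) = -5.078592°

-5.0786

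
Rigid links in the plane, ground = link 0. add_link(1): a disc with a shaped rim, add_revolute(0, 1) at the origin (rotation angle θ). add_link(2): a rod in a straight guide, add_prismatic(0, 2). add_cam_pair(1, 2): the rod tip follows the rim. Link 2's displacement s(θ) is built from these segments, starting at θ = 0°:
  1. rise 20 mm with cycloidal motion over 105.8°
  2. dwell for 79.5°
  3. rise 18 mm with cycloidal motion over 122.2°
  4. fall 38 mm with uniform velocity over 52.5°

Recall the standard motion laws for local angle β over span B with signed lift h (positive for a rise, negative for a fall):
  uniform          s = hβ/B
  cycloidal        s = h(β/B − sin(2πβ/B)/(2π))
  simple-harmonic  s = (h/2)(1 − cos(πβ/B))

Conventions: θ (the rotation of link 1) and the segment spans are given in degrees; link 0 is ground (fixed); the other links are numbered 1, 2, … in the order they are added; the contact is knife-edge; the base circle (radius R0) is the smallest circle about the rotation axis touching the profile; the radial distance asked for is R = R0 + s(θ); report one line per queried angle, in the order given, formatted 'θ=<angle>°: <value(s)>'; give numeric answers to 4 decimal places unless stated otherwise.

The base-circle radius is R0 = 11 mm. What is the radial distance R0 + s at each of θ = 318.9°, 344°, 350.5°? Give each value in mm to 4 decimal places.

segment 1 (0° to 105.8°, cycloidal, h = 20) is passed completely: s = 0.0000 + (20) = 20.0000
segment 2 (105.8° to 185.3°, dwell): s unchanged at 20.0000
segment 3 (185.3° to 307.5°, cycloidal, h = 18) is passed completely: s = 20.0000 + (18) = 38.0000
θ = 318.9° falls in segment 4 (307.5° to 360°, uniform, h = -38): β = 318.9 − 307.5 = 11.4°, B = 52.5°; Δs = -38·11.4/52.5 = -8.2514; s = 38.0000 − 8.2514 = 29.7486
θ = 344° falls in segment 4 (307.5° to 360°, uniform, h = -38): β = 344 − 307.5 = 36.5°, B = 52.5°; Δs = -38·36.5/52.5 = -26.4190; s = 38.0000 − 26.4190 = 11.5810
θ = 350.5° falls in segment 4 (307.5° to 360°, uniform, h = -38): β = 350.5 − 307.5 = 43°, B = 52.5°; Δs = -38·43/52.5 = -31.1238; s = 38.0000 − 31.1238 = 6.8762
θ=318.9°: R = R0 + s = 11 + 29.7486 = 40.7486
θ=344°: R = R0 + s = 11 + 11.5810 = 22.5810
θ=350.5°: R = R0 + s = 11 + 6.8762 = 17.8762

θ=318.9°: 40.7486
θ=344°: 22.5810
θ=350.5°: 17.8762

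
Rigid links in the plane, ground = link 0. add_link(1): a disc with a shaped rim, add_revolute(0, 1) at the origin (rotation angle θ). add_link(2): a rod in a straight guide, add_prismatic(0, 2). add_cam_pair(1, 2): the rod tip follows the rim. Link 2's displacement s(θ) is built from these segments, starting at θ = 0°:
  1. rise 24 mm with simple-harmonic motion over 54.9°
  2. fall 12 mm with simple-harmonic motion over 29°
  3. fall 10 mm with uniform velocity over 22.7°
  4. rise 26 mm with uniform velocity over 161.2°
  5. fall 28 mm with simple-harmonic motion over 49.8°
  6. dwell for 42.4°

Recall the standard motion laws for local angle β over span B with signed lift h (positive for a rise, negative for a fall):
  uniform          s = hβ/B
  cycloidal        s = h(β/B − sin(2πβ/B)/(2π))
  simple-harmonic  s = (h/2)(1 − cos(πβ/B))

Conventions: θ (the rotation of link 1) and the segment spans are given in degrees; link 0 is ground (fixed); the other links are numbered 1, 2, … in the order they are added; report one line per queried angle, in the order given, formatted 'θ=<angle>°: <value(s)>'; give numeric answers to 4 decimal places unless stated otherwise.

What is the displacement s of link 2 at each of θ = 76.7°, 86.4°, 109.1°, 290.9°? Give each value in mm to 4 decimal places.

segment 1 (0° to 54.9°, simple-harmonic, h = 24) is passed completely: s = 0.0000 + (24) = 24.0000
θ = 76.7° falls in segment 2 (54.9° to 83.9°, simple-harmonic, h = -12): β = 76.7 − 54.9 = 21.8°, B = 29°; Δs = -12/2·(1 − cos(π·0.7517)) = -10.2656; s = 24.0000 − 10.2656 = 13.7344
segment 2 (54.9° to 83.9°, simple-harmonic, h = -12) is passed completely: s = 24.0000 + (-12) = 12.0000
θ = 86.4° falls in segment 3 (83.9° to 106.6°, uniform, h = -10): β = 86.4 − 83.9 = 2.5°, B = 22.7°; Δs = -10·2.5/22.7 = -1.1013; s = 12.0000 − 1.1013 = 10.8987
segment 3 (83.9° to 106.6°, uniform, h = -10) is passed completely: s = 12.0000 + (-10) = 2.0000
θ = 109.1° falls in segment 4 (106.6° to 267.8°, uniform, h = 26): β = 109.1 − 106.6 = 2.5°, B = 161.2°; Δs = 26·2.5/161.2 = 0.4032; s = 2.0000 + 0.4032 = 2.4032
segment 4 (106.6° to 267.8°, uniform, h = 26) is passed completely: s = 2.0000 + (26) = 28.0000
θ = 290.9° falls in segment 5 (267.8° to 317.6°, simple-harmonic, h = -28): β = 290.9 − 267.8 = 23.1°, B = 49.8°; Δs = -28/2·(1 − cos(π·0.4639)) = -12.4137; s = 28.0000 − 12.4137 = 15.5863

θ=76.7°: 13.7344
θ=86.4°: 10.8987
θ=109.1°: 2.4032
θ=290.9°: 15.5863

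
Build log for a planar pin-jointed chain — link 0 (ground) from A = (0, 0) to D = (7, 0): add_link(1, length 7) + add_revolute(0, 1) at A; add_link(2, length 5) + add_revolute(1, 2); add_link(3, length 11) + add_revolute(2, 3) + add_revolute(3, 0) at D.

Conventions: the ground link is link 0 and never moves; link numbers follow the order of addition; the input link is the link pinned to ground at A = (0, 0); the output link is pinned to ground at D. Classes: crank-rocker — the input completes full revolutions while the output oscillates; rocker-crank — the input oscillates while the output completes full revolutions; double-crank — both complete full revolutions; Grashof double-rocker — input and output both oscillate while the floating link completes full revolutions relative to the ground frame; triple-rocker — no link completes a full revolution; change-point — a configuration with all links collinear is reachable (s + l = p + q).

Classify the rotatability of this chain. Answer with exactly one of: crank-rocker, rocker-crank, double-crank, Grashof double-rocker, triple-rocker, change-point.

lengths: ground=7, input=7, coupler=5, output=11
sorted: s=5 (shortest), l=11 (longest), p+q=14
s + l = 16 vs p + q = 14
s + l > p + q → non-Grashof → no link fully rotates → triple-rocker

triple-rocker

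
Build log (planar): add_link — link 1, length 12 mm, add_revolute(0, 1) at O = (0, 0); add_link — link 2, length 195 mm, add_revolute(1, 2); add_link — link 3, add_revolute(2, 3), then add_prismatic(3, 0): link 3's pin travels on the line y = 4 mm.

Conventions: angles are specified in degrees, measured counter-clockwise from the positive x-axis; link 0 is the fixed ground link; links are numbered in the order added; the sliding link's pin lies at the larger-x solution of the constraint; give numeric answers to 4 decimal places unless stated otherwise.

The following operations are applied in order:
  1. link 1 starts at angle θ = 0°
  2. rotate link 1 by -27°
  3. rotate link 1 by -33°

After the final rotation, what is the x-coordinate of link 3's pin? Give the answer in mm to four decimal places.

geometry: r = 12 mm, L = 195 mm, e = 4 mm; θ starts at 0°
rotate link 1 by -27°: θ ← 0° -27° = -27°
rotate link 1 by -33°: θ ← -27° -33° = -60°
crank pin P = (r cos θ, r sin θ) = (6.000000, -10.392305)
h = r sin θ − e = -10.392305 − 4 = -14.392305
x = r cos θ + √(L² − h²) = 6.000000 + 194.468151 = 200.468151

200.4682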